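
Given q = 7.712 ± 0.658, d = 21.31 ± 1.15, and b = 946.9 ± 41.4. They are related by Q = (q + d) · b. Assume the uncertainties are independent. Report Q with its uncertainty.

Let u = q + d = 29.02. δu = √(δq² + δd²) = √(0.433 + 1.32) = 1.32, so δu/u = 0.0457.
Q is then a monomial in u, b:
δQ/Q = √((δu/u)² + (1·δb/b)²) = √(0.00208 + 0.00191) = 0.0632
Q = 27480, so δQ = 0.0632 × 27480 = 1740.

27480 ± 1740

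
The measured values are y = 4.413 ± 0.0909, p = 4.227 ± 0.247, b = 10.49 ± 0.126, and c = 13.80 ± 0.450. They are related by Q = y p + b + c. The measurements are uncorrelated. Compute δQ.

1.25

Let w = y·p = 18.65. δw/w = √((1·δy/y)² + (1·δp/p)²) = √(0.000424 + 0.00341) = 0.0620, so δw = 1.16.
Q = w + b + c: δQ = √(δw² + δb² + δc²) = √(1.34 + 0.0159 + 0.203) = 1.25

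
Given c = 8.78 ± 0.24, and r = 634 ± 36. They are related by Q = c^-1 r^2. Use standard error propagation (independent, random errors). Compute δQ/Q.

Q is a product of powers, so relative uncertainties combine in quadrature:
  (-1·δc/c)² = (-1×0.0273)² = 0.000747;  (2·δr/r)² = (2×0.0568)² = 0.0129
δQ/Q = √(0.0136) = 0.117

0.117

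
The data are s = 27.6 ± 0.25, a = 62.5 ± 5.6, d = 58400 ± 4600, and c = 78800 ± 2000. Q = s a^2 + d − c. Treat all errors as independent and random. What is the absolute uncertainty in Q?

20000

Let p = s·a^2 = 1.08e+05. δp/p = √((1·δs/s)² + (2·δa/a)²) = √(8.2e-05 + 0.0321) = 0.179, so δp = 19300.
Q = p + d − c: δQ = √(δp² + δd² + δc²) = √(3.74e+08 + 2.12e+07 + 4e+06) = 20000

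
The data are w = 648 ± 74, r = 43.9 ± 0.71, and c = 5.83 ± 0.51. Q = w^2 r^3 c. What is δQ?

Q is a product of powers, so relative uncertainties combine in quadrature:
  (2·δw/w)² = (2×0.114)² = 0.0522;  (3·δr/r)² = (3×0.0162)² = 0.00235;  (1·δc/c)² = (1×0.0875)² = 0.00765
δQ/Q = √(0.0622) = 0.249
Q = 2.07e+11, so δQ = 0.249 × 2.07e+11 = 5.16e+10.

5.16e+10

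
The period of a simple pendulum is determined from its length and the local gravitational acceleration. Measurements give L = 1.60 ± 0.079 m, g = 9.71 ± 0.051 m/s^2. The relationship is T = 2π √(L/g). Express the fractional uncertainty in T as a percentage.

2.48%

Since T is a product/quotient, work with relative uncertainties:
  (½·δL/L)² = (0.5×0.0494)² = 0.000609;  (−½·δg/g)² = (-0.5×0.00525)² = 6.9e-06
δT/T = √(0.000616) = 0.0248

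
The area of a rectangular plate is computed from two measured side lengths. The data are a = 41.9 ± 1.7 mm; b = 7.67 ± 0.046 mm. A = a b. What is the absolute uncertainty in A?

Since A is a product/quotient, work with relative uncertainties:
  (1·δa/a)² = (1×0.0406)² = 0.00165;  (1·δb/b)² = (1×0.00600)² = 3.6e-05
δA/A = √(0.00168) = 0.0410
A = 321 mm^2, so δA = 0.0410 × 321 = 13.2 mm^2.

13.2 mm^2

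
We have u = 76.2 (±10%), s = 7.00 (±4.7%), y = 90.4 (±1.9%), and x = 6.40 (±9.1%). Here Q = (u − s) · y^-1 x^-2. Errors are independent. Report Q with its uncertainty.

Let w = u − s = 69.2. δw = √(δu² + δs²) = √(58.1 + 0.108) = 7.63, so δw/w = 0.110.
Q is then a monomial in w, y, x:
δQ/Q = √((δw/w)² + (-1·δy/y)² + (-2·δx/x)²) = √(0.0121 + 0.000361 + 0.0331) = 0.214
Q = 0.0187, so δQ = 0.214 × 0.0187 = 0.00399.

0.0187 ± 0.00399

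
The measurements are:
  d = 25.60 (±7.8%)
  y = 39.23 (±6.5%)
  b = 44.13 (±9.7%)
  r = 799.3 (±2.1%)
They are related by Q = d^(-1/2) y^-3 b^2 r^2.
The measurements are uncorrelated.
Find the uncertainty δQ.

Products/powers → add relative errors in quadrature, weighted by exponent:
  (−½·δd/d)² = (-0.5×0.0780)² = 0.00152;  (-3·δy/y)² = (-3×0.0650)² = 0.0380;  (2·δb/b)² = (2×0.0970)² = 0.0376;  (2·δr/r)² = (2×0.0210)² = 0.00176
δQ/Q = √(0.0789) = 0.281
Q = 4073, so δQ = 0.281 × 4073 = 1140.

1140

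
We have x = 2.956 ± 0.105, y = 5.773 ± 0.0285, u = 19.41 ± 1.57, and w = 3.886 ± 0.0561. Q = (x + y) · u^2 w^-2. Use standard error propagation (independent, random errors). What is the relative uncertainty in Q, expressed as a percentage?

Let h = x + y = 8.729. δh = √(δx² + δy²) = √(0.0110 + 0.000812) = 0.109, so δh/h = 0.0125.
Q is then a monomial in h, u, w:
δQ/Q = √((δh/h)² + (2·δu/u)² + (-2·δw/w)²) = √(0.000155 + 0.0262 + 0.000834) = 0.165

16.5%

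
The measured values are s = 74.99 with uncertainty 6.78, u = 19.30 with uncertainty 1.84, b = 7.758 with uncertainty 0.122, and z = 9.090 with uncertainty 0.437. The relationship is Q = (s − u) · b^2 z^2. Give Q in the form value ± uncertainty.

Let w = s − u = 55.69. δw = √(δs² + δu²) = √(46.0 + 3.39) = 7.03, so δw/w = 0.126.
Q is then a monomial in w, b, z:
δQ/Q = √((δw/w)² + (2·δb/b)² + (2·δz/z)²) = √(0.0159 + 0.000989 + 0.00924) = 0.162
Q = 277000, so δQ = 0.162 × 277000 = 44800.

277000 ± 44800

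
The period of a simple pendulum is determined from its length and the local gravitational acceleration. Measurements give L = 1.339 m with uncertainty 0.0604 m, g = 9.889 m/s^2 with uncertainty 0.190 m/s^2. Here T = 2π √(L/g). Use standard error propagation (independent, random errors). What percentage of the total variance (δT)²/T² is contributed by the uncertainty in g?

(δT/T)² = (½·δL/L)² + (−½·δg/g)²
  L term: (0.5×0.0451)² = 0.000509
  g term: (-0.5×0.0192)² = 9.23e-05
Total = 0.000601. Share from g = 9.23e-05/0.000601 = 0.154.

15.4%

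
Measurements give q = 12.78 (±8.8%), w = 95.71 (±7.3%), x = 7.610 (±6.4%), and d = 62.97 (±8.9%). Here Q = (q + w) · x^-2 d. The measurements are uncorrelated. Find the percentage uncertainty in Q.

16.9%

Let u = q + w = 108.5. δu = √(δq² + δw²) = √(1.26 + 48.8) = 7.08, so δu/u = 0.0652.
Q is then a monomial in u, x, d:
δQ/Q = √((δu/u)² + (-2·δx/x)² + (1·δd/d)²) = √(0.00425 + 0.0164 + 0.00792) = 0.169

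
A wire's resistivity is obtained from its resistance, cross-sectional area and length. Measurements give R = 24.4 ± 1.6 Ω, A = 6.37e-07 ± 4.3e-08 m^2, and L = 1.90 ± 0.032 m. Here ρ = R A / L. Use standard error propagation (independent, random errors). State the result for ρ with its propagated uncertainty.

Products/powers → add relative errors in quadrature, weighted by exponent:
  (1·δR/R)² = (1×0.0656)² = 0.00430;  (1·δA/A)² = (1×0.0675)² = 0.00456;  (-1·δL/L)² = (-1×0.0168)² = 0.000284
δρ/ρ = √(0.00914) = 0.0956
ρ = 8.18e-06 Ω·m, so δρ = 0.0956 × 8.18e-06 = 7.82e-07 Ω·m.

(8.18 ± 0.782) × 10^-6 Ω·m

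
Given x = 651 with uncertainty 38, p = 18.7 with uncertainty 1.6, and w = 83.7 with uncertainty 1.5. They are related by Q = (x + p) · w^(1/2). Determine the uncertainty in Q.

352

Let u = x + p = 670. δu = √(δx² + δp²) = √(1440 + 2.56) = 38.0, so δu/u = 0.0568.
Q is then a monomial in u, w:
δQ/Q = √((δu/u)² + (½·δw/w)²) = √(0.00323 + 8.03e-05) = 0.0575
Q = 6130, so δQ = 0.0575 × 6130 = 352.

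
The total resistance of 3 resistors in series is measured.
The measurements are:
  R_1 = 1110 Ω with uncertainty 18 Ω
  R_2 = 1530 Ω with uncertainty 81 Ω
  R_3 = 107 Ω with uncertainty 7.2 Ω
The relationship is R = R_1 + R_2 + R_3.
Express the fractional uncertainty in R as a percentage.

For a sum/difference, combine absolute errors in quadrature:
  (δR_1)² = 324;  (δR_2)² = 6560;  (δR_3)² = 51.8
δR = √(6940) = 83.3 Ω
R = 2750 Ω, so δR/R = 83.3/2750 = 0.0303.

3.03%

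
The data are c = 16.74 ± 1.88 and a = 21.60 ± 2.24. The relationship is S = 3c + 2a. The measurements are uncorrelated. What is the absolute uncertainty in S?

7.20

Sums and differences: (δS)² = Σ (cᵢ δxᵢ)².
  (3·δc)² = 31.8;  (2·δa)² = 20.1
δS = √(51.9) = 7.20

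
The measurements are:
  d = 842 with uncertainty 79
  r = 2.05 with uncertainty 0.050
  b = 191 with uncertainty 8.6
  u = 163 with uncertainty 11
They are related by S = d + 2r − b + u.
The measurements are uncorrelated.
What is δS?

Absolute uncertainties add in quadrature for a linear combination:
  (δd)² = 6240;  (2·δr)² = 0.0100;  (δb)² = 74.0;  (δu)² = 121
δS = √(6440) = 80.2

80.2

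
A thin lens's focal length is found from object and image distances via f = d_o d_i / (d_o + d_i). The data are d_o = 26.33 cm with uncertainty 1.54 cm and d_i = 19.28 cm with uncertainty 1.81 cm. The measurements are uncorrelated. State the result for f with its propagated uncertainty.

11.13 ± 0.663 cm

∂f/∂d_o = (d_i/(d_o+d_i))² = 0.179;  ∂f/∂d_i = (d_o/(d_o+d_i))² = 0.333
δf = √((∂f/∂d_o · δd_o)² + (∂f/∂d_i · δd_i)²) = √(0.0757 + 0.364) = 0.663 cm
f = 11.13 cm.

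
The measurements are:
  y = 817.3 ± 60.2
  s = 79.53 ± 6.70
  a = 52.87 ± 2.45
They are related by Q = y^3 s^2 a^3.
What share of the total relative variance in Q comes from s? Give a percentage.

29.4%

(δQ/Q)² = (3·δy/y)² + (2·δs/s)² + (3·δa/a)²
  y term: (3×0.0737)² = 0.0488
  s term: (2×0.0842)² = 0.0284
  a term: (3×0.0463)² = 0.0193
Total = 0.0965. Share from s = 0.0284/0.0965 = 0.294.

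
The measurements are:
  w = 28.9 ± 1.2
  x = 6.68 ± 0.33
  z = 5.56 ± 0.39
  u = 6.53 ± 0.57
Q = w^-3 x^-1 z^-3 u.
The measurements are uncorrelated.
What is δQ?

For a monomial Q ∝ w^-3, x^-1, z^-3, u, fractional errors add in quadrature:
  (-3·δw/w)² = (-3×0.0415)² = 0.0155;  (-1·δx/x)² = (-1×0.0494)² = 0.00244;  (-3·δz/z)² = (-3×0.0701)² = 0.0443;  (1·δu/u)² = (1×0.0873)² = 0.00762
δQ/Q = √(0.0699) = 0.264
Q = 2.36e-07, so δQ = 0.264 × 2.36e-07 = 6.23e-08.

6.23e-08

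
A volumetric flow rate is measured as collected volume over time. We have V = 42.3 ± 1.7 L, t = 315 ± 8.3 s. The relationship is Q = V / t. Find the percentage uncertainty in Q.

4.81%

Each factor contributes (exponent × relative error)² to (δQ/Q)²:
  (1·δV/V)² = (1×0.0402)² = 0.00162;  (-1·δt/t)² = (-1×0.0263)² = 0.000694
δQ/Q = √(0.00231) = 0.0481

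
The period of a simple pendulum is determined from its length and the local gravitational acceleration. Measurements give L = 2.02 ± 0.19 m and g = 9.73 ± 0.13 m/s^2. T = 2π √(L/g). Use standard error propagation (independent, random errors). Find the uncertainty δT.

0.136 s

Products/powers → add relative errors in quadrature, weighted by exponent:
  (½·δL/L)² = (0.5×0.0941)² = 0.00221;  (−½·δg/g)² = (-0.5×0.0134)² = 4.46e-05
δT/T = √(0.00226) = 0.0475
T = 2.86 s, so δT = 0.0475 × 2.86 = 0.136 s.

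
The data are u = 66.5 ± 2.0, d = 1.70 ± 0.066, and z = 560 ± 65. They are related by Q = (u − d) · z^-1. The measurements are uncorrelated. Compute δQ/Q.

0.120

Let w = u − d = 64.8. δw = √(δu² + δd²) = √(4.00 + 0.00436) = 2.00, so δw/w = 0.0309.
Q is then a monomial in w, z:
δQ/Q = √((δw/w)² + (-1·δz/z)²) = √(0.000954 + 0.0135) = 0.120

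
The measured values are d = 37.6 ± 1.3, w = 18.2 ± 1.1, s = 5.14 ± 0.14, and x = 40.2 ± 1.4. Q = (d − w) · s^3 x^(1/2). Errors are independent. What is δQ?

Let u = d − w = 19.4. δu = √(δd² + δw²) = √(1.69 + 1.21) = 1.70, so δu/u = 0.0878.
Q is then a monomial in u, s, x:
δQ/Q = √((δu/u)² + (3·δs/s)² + (½·δx/x)²) = √(0.00771 + 0.00668 + 0.000303) = 0.121
Q = 16700, so δQ = 0.121 × 16700 = 2020.

2020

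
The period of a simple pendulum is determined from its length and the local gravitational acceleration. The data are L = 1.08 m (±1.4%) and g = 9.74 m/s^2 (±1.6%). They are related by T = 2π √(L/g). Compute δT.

For a monomial T ∝ L^(1/2), g^(-1/2), fractional errors add in quadrature:
  (½·δL/L)² = (0.5×0.0140)² = 4.9e-05;  (−½·δg/g)² = (-0.5×0.0160)² = 6.4e-05
δT/T = √(0.000113) = 0.0106
T = 2.09 s, so δT = 0.0106 × 2.09 = 0.0222 s.

0.0222 s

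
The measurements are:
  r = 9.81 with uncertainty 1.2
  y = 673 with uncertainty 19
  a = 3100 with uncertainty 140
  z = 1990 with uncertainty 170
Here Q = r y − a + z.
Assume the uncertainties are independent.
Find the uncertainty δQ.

858

Let p = r·y = 6600. δp/p = √((1·δr/r)² + (1·δy/y)²) = √(0.0150 + 0.000797) = 0.126, so δp = 829.
Q = p − a + z: δQ = √(δp² + δa² + δz²) = √(6.87e+05 + 19600 + 28900) = 858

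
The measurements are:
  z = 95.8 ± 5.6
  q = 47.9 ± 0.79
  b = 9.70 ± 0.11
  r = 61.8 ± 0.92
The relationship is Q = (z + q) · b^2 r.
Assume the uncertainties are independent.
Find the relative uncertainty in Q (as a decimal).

Let u = z + q = 144. δu = √(δz² + δq²) = √(31.4 + 0.624) = 5.66, so δu/u = 0.0394.
Q is then a monomial in u, b, r:
δQ/Q = √((δu/u)² + (2·δb/b)² + (1·δr/r)²) = √(0.00155 + 0.000514 + 0.000222) = 0.0478

0.0478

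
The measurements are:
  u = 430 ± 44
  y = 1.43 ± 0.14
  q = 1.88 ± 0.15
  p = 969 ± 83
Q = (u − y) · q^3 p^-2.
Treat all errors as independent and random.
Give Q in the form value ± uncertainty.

0.00303 ± 0.000945

Let w = u − y = 429. δw = √(δu² + δy²) = √(1940 + 0.0196) = 44.0, so δw/w = 0.103.
Q is then a monomial in w, q, p:
δQ/Q = √((δw/w)² + (3·δq/q)² + (-2·δp/p)²) = √(0.0105 + 0.0573 + 0.0293) = 0.312
Q = 0.00303, so δQ = 0.312 × 0.00303 = 0.000945.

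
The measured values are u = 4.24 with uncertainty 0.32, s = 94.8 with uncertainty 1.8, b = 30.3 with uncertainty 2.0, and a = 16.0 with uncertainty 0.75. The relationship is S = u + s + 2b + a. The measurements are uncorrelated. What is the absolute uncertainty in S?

For a sum/difference, combine absolute errors in quadrature:
  (δu)² = 0.102;  (δs)² = 3.24;  (2·δb)² = 16.0;  (δa)² = 0.562
δS = √(19.9) = 4.46

4.46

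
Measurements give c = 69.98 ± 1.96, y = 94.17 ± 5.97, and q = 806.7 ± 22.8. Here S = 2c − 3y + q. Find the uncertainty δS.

29.3

Sums and differences: (δS)² = Σ (cᵢ δxᵢ)².
  (2·δc)² = 15.4;  (3·δy)² = 321;  (δq)² = 520
δS = √(856) = 29.3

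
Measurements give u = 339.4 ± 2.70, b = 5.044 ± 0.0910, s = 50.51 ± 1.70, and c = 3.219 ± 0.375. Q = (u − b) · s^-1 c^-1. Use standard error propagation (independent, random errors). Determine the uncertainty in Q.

Let w = u − b = 334.4. δw = √(δu² + δb²) = √(7.29 + 0.00828) = 2.70, so δw/w = 0.00808.
Q is then a monomial in w, s, c:
δQ/Q = √((δw/w)² + (-1·δs/s)² + (-1·δc/c)²) = √(6.53e-05 + 0.00113 + 0.0136) = 0.122
Q = 2.056, so δQ = 0.122 × 2.056 = 0.250.

0.250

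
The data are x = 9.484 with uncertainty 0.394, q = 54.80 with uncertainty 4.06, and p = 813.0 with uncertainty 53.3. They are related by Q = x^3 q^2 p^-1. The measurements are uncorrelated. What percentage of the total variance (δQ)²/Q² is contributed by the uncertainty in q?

(δQ/Q)² = (3·δx/x)² + (2·δq/q)² + (-1·δp/p)²
  x term: (3×0.0415)² = 0.0155
  q term: (2×0.0741)² = 0.0220
  p term: (-1×0.0656)² = 0.00430
Total = 0.0418. Share from q = 0.0220/0.0418 = 0.525.

52.5%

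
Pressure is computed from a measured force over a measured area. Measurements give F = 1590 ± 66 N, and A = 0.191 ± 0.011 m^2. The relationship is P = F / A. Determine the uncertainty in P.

Each factor contributes (exponent × relative error)² to (δP/P)²:
  (1·δF/F)² = (1×0.0415)² = 0.00172;  (-1·δA/A)² = (-1×0.0576)² = 0.00332
δP/P = √(0.00504) = 0.0710
P = 8320 Pa, so δP = 0.0710 × 8320 = 591 Pa.

591 Pa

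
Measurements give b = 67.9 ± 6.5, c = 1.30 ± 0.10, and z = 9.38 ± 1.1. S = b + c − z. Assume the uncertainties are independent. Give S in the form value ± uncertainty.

59.8 ± 6.59

S is a linear combination, so absolute uncertainties add in quadrature:
  (δb)² = 42.2;  (δc)² = 0.0100;  (δz)² = 1.21
δS = √(43.5) = 6.59
S = 59.8.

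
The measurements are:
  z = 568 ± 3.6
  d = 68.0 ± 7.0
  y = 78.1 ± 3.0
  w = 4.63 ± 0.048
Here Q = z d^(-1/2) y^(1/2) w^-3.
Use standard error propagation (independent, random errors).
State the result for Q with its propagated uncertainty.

6.13 ± 0.389

Products/powers → add relative errors in quadrature, weighted by exponent:
  (1·δz/z)² = (1×0.00634)² = 4.02e-05;  (−½·δd/d)² = (-0.5×0.103)² = 0.00265;  (½·δy/y)² = (0.5×0.0384)² = 0.000369;  (-3·δw/w)² = (-3×0.0104)² = 0.000967
δQ/Q = √(0.00403) = 0.0634
Q = 6.13, so δQ = 0.0634 × 6.13 = 0.389.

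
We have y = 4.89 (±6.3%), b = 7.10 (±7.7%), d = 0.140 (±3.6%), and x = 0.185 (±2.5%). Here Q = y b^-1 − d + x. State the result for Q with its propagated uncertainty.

Let p = y·b^-1 = 0.689. δp/p = √((1·δy/y)² + (-1·δb/b)²) = √(0.00397 + 0.00593) = 0.0995, so δp = 0.0685.
Q = p − d + x: δQ = √(δp² + δd² + δx²) = √(0.00470 + 2.54e-05 + 2.14e-05) = 0.0689
Q = 0.734.

0.734 ± 0.0689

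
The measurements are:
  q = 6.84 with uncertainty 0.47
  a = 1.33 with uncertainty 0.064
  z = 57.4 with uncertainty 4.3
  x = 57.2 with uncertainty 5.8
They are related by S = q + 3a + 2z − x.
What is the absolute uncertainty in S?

10.4

Absolute uncertainties add in quadrature for a linear combination:
  (δq)² = 0.221;  (3·δa)² = 0.0369;  (2·δz)² = 74.0;  (δx)² = 33.6
δS = √(108) = 10.4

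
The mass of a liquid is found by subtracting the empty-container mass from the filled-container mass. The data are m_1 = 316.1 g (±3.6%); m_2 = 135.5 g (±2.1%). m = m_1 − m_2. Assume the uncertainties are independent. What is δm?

For a sum/difference, combine absolute errors in quadrature:
  (δm_1)² = 129;  (δm_2)² = 8.10
δm = √(138) = 11.7 g

11.7 g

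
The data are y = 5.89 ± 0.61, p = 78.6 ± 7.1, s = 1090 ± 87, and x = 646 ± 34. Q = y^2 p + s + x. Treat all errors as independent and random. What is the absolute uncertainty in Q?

Let w = y^2·p = 2730. δw/w = √((2·δy/y)² + (1·δp/p)²) = √(0.0429 + 0.00816) = 0.226, so δw = 616.
Q = w + s + x: δQ = √(δw² + δs² + δx²) = √(3.8e+05 + 7570 + 1160) = 623

623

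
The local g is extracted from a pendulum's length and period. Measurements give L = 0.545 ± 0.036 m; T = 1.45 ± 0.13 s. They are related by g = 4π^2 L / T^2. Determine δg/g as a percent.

Since g is a product/quotient, work with relative uncertainties:
  (1·δL/L)² = (1×0.0661)² = 0.00436;  (-2·δT/T)² = (-2×0.0897)² = 0.0322
δg/g = √(0.0365) = 0.191

19.1%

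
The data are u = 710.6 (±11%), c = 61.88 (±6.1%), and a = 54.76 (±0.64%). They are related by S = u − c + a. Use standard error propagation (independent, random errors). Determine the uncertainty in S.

78.3

Absolute uncertainties add in quadrature for a linear combination:
  (δu)² = 6110;  (δc)² = 14.2;  (δa)² = 0.123
δS = √(6120) = 78.3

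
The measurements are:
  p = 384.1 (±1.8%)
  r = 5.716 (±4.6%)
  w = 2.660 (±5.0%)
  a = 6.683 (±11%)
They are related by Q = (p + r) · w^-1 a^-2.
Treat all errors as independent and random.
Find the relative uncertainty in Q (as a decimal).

0.226

Let u = p + r = 389.8. δu = √(δp² + δr²) = √(47.8 + 0.0691) = 6.92, so δu/u = 0.0177.
Q is then a monomial in u, w, a:
δQ/Q = √((δu/u)² + (-1·δw/w)² + (-2·δa/a)²) = √(0.000315 + 0.00250 + 0.0484) = 0.226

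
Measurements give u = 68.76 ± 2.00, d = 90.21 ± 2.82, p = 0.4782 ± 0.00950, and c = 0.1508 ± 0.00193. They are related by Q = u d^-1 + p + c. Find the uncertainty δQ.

Let w = u·d^-1 = 0.7622. δw/w = √((1·δu/u)² + (-1·δd/d)²) = √(0.000846 + 0.000977) = 0.0427, so δw = 0.0325.
Q = w + p + c: δQ = √(δw² + δp² + δc²) = √(0.00106 + 9.02e-05 + 3.72e-06) = 0.0340

0.0340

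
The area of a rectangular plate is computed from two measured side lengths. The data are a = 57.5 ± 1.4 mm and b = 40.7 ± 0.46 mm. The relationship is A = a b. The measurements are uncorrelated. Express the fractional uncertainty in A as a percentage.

2.68%

A is a product of powers, so relative uncertainties combine in quadrature:
  (1·δa/a)² = (1×0.0243)² = 0.000593;  (1·δb/b)² = (1×0.0113)² = 0.000128
δA/A = √(0.000721) = 0.0268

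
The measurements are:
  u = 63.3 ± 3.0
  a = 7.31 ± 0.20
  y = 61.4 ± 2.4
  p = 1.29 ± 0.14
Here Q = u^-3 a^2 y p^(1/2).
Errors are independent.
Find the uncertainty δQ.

Relative error in a monomial: (δQ/Q)² = Σ (nᵢ · δxᵢ/xᵢ)².
  (-3·δu/u)² = (-3×0.0474)² = 0.0202;  (2·δa/a)² = (2×0.0274)² = 0.00299;  (1·δy/y)² = (1×0.0391)² = 0.00153;  (½·δp/p)² = (0.5×0.109)² = 0.00294
δQ/Q = √(0.0277) = 0.166
Q = 0.0147, so δQ = 0.166 × 0.0147 = 0.00244.

0.00244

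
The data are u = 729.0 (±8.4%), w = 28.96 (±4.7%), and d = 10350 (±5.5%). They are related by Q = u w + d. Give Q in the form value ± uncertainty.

31460 ± 2110

Let p = u·w = 21110. δp/p = √((1·δu/u)² + (1·δw/w)²) = √(0.00706 + 0.00221) = 0.0963, so δp = 2030.
Q = p + d: δQ = √(δp² + δd²) = √(4.13e+06 + 3.24e+05) = 2110
Q = 31460.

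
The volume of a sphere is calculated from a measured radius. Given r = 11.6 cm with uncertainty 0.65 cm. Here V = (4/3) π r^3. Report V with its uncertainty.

V is a product of powers, so relative uncertainties combine in quadrature:
  (3·δr/r)² = (3×0.0560)² = 0.0283
δV/V = √(0.0283) = 0.168
V = 6540 cm^3, so δV = 0.168 × 6540 = 1100 cm^3.

6540 ± 1100 cm^3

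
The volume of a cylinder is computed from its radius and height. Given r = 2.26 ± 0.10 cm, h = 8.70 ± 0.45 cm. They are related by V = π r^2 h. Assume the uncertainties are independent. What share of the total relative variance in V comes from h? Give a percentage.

(δV/V)² = (2·δr/r)² + (1·δh/h)²
  r term: (2×0.0442)² = 0.00783
  h term: (1×0.0517)² = 0.00268
Total = 0.0105. Share from h = 0.00268/0.0105 = 0.255.

25.5%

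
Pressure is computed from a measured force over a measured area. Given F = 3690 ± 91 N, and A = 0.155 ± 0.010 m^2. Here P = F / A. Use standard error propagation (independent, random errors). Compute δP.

Each factor contributes (exponent × relative error)² to (δP/P)²:
  (1·δF/F)² = (1×0.0247)² = 0.000608;  (-1·δA/A)² = (-1×0.0645)² = 0.00416
δP/P = √(0.00477) = 0.0691
P = 23800 Pa, so δP = 0.0691 × 23800 = 1640 Pa.

1640 Pa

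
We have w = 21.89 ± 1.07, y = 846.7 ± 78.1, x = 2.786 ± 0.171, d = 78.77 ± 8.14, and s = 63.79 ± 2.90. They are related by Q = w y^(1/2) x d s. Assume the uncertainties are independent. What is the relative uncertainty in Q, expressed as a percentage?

14.5%

Q is a product of powers, so relative uncertainties combine in quadrature:
  (1·δw/w)² = (1×0.0489)² = 0.00239;  (½·δy/y)² = (0.5×0.0922)² = 0.00213;  (1·δx/x)² = (1×0.0614)² = 0.00377;  (1·δd/d)² = (1×0.103)² = 0.0107;  (1·δs/s)² = (1×0.0455)² = 0.00207
δQ/Q = √(0.0210) = 0.145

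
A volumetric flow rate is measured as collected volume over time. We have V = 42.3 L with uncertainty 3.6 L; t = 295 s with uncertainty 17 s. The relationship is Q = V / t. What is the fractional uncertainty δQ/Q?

0.103

Q is a product of powers, so relative uncertainties combine in quadrature:
  (1·δV/V)² = (1×0.0851)² = 0.00724;  (-1·δt/t)² = (-1×0.0576)² = 0.00332
δQ/Q = √(0.0106) = 0.103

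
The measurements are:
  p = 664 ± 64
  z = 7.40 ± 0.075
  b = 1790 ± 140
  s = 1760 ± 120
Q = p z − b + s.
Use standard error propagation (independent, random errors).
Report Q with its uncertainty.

Let w = p·z = 4910. δw/w = √((1·δp/p)² + (1·δz/z)²) = √(0.00929 + 0.000103) = 0.0969, so δw = 476.
Q = w − b + s: δQ = √(δw² + δb² + δs²) = √(2.27e+05 + 19600 + 14400) = 511
Q = 4880.

4880 ± 511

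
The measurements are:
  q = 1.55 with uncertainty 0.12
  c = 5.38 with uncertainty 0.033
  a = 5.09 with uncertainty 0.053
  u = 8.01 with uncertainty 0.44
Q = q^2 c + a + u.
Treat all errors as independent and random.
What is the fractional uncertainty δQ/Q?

0.0788

Let p = q^2·c = 12.9. δp/p = √((2·δq/q)² + (1·δc/c)²) = √(0.0240 + 3.76e-05) = 0.155, so δp = 2.00.
Q = p + a + u: δQ = √(δp² + δa² + δu²) = √(4.01 + 0.00281 + 0.194) = 2.05
Q = 26.0, so δQ/Q = 2.05/26.0 = 0.0788.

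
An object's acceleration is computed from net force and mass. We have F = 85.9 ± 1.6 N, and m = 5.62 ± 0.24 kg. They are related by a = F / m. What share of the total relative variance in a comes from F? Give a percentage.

16.0%

(δa/a)² = (1·δF/F)² + (-1·δm/m)²
  F term: (1×0.0186)² = 0.000347
  m term: (-1×0.0427)² = 0.00182
Total = 0.00217. Share from F = 0.000347/0.00217 = 0.160.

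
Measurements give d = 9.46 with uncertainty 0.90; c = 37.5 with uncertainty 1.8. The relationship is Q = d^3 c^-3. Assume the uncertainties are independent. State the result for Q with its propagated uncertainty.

Relative error in a monomial: (δQ/Q)² = Σ (nᵢ · δxᵢ/xᵢ)².
  (3·δd/d)² = (3×0.0951)² = 0.0815;  (-3·δc/c)² = (-3×0.0480)² = 0.0207
δQ/Q = √(0.102) = 0.320
Q = 0.0161, so δQ = 0.320 × 0.0161 = 0.00513.

0.0161 ± 0.00513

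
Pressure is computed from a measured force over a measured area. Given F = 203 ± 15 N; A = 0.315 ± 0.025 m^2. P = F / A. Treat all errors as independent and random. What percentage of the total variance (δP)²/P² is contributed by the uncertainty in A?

53.6%

(δP/P)² = (1·δF/F)² + (-1·δA/A)²
  F term: (1×0.0739)² = 0.00546
  A term: (-1×0.0794)² = 0.00630
Total = 0.0118. Share from A = 0.00630/0.0118 = 0.536.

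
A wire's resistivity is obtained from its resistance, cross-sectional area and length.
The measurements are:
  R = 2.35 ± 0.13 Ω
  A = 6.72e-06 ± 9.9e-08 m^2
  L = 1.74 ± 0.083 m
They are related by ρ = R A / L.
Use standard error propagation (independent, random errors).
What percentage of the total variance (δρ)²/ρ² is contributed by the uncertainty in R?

(δρ/ρ)² = (1·δR/R)² + (1·δA/A)² + (-1·δL/L)²
  R term: (1×0.0553)² = 0.00306
  A term: (1×0.0147)² = 0.000217
  L term: (-1×0.0477)² = 0.00228
Total = 0.00555. Share from R = 0.00306/0.00555 = 0.551.

55.1%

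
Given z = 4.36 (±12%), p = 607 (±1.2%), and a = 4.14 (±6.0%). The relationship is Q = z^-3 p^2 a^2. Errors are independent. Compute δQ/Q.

0.380

For a monomial Q ∝ z^-3, p^2, a^2, fractional errors add in quadrature:
  (-3·δz/z)² = (-3×0.120)² = 0.130;  (2·δp/p)² = (2×0.0120)² = 0.000576;  (2·δa/a)² = (2×0.0600)² = 0.0144
δQ/Q = √(0.145) = 0.380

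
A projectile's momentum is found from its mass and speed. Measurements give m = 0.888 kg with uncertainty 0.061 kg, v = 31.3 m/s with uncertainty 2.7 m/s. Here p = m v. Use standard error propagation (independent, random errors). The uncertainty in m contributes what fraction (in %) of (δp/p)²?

(δp/p)² = (1·δm/m)² + (1·δv/v)²
  m term: (1×0.0687)² = 0.00472
  v term: (1×0.0863)² = 0.00744
Total = 0.0122. Share from m = 0.00472/0.0122 = 0.388.

38.8%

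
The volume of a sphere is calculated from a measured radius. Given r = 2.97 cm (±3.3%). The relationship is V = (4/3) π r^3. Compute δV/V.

V ∝ r^3, so δV/V = |3| · δr/r = 3 × 0.0330 = 0.0990.

0.0990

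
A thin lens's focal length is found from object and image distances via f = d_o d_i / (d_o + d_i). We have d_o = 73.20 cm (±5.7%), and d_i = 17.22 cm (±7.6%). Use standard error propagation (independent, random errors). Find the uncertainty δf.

∂f/∂d_o = (d_i/(d_o+d_i))² = 0.0363;  ∂f/∂d_i = (d_o/(d_o+d_i))² = 0.655
δf = √((∂f/∂d_o · δd_o)² + (∂f/∂d_i · δd_i)²) = √(0.0229 + 0.736) = 0.871 cm

0.871 cm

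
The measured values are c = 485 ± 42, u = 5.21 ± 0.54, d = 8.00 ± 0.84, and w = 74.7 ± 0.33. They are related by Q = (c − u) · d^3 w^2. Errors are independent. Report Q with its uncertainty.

Let h = c − u = 480. δh = √(δc² + δu²) = √(1760 + 0.292) = 42.0, so δh/h = 0.0875.
Q is then a monomial in h, d, w:
δQ/Q = √((δh/h)² + (3·δd/d)² + (2·δw/w)²) = √(0.00766 + 0.0992 + 7.81e-05) = 0.327
Q = 1.37e+09, so δQ = 0.327 × 1.37e+09 = 4.48e+08.

(1.37 ± 0.448) × 10^9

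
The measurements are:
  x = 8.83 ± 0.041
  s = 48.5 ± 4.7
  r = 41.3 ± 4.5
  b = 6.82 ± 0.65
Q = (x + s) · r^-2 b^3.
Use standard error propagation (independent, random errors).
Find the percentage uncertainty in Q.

36.9%

Let u = x + s = 57.3. δu = √(δx² + δs²) = √(0.00168 + 22.1) = 4.70, so δu/u = 0.0820.
Q is then a monomial in u, r, b:
δQ/Q = √((δu/u)² + (-2·δr/r)² + (3·δb/b)²) = √(0.00672 + 0.0475 + 0.0818) = 0.369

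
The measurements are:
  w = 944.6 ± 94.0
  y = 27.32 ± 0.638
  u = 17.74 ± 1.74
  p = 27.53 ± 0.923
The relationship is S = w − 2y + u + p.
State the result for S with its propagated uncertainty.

935.2 ± 94.0

Each term contributes (cᵢ δxᵢ)² to (δS)²:
  (δw)² = 8840;  (2·δy)² = 1.63;  (δu)² = 3.03;  (δp)² = 0.852
δS = √(8840) = 94.0
S = 935.2.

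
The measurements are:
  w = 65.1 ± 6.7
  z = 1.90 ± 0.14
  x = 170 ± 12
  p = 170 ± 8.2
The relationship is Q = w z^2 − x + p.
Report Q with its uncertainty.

Let h = w·z^2 = 235. δh/h = √((1·δw/w)² + (2·δz/z)²) = √(0.0106 + 0.0217) = 0.180, so δh = 42.2.
Q = h − x + p: δQ = √(δh² + δx² + δp²) = √(1780 + 144 + 67.2) = 44.7
Q = 235.

235 ± 44.7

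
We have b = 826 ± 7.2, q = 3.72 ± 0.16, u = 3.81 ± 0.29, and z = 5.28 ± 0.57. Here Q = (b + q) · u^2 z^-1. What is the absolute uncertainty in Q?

426

Let w = b + q = 830. δw = √(δb² + δq²) = √(51.8 + 0.0256) = 7.20, so δw/w = 0.00868.
Q is then a monomial in w, u, z:
δQ/Q = √((δw/w)² + (2·δu/u)² + (-1·δz/z)²) = √(7.53e-05 + 0.0232 + 0.0117) = 0.187
Q = 2280, so δQ = 0.187 × 2280 = 426.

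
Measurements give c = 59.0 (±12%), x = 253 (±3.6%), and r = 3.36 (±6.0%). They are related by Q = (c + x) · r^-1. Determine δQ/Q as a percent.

7.05%

Let u = c + x = 312. δu = √(δc² + δx²) = √(50.1 + 83.0) = 11.5, so δu/u = 0.0370.
Q is then a monomial in u, r:
δQ/Q = √((δu/u)² + (-1·δr/r)²) = √(0.00137 + 0.00360) = 0.0705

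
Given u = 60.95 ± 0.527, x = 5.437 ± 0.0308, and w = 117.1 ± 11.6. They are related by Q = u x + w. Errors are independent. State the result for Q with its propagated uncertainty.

448.5 ± 12.1

Let p = u·x = 331.4. δp/p = √((1·δu/u)² + (1·δx/x)²) = √(7.48e-05 + 3.21e-05) = 0.0103, so δp = 3.43.
Q = p + w: δQ = √(δp² + δw²) = √(11.7 + 135) = 12.1
Q = 448.5.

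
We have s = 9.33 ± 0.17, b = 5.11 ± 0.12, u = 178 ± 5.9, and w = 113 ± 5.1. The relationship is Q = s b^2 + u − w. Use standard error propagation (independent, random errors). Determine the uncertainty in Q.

Let p = s·b^2 = 244. δp/p = √((1·δs/s)² + (2·δb/b)²) = √(0.000332 + 0.00221) = 0.0504, so δp = 12.3.
Q = p + u − w: δQ = √(δp² + δu² + δw²) = √(151 + 34.8 + 26.0) = 14.5

14.5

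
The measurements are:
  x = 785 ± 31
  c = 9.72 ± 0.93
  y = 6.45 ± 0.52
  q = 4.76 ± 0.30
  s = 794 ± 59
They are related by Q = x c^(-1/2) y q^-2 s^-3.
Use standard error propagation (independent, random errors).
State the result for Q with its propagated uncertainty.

For a monomial Q ∝ x, c^(-1/2), y, q^-2, s^-3, fractional errors add in quadrature:
  (1·δx/x)² = (1×0.0395)² = 0.00156;  (−½·δc/c)² = (-0.5×0.0957)² = 0.00229;  (1·δy/y)² = (1×0.0806)² = 0.00650;  (-2·δq/q)² = (-2×0.0630)² = 0.0159;  (-3·δs/s)² = (-3×0.0743)² = 0.0497
δQ/Q = √(0.0759) = 0.276
Q = 1.43e-07, so δQ = 0.276 × 1.43e-07 = 3.95e-08.

(1.43 ± 0.395) × 10^-7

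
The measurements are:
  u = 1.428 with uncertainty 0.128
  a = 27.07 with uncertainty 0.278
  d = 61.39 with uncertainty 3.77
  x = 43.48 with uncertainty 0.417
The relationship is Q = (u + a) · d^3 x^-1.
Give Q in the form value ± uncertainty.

Let w = u + a = 28.50. δw = √(δu² + δa²) = √(0.0164 + 0.0773) = 0.306, so δw/w = 0.0107.
Q is then a monomial in w, d, x:
δQ/Q = √((δw/w)² + (3·δd/d)² + (-1·δx/x)²) = √(0.000115 + 0.0339 + 9.2e-05) = 0.185
Q = 151600, so δQ = 0.185 × 151600 = 28000.

151600 ± 28000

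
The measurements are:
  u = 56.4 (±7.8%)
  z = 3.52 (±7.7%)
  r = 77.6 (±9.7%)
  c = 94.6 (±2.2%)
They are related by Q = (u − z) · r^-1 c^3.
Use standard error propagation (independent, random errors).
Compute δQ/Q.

Let w = u − z = 52.9. δw = √(δu² + δz²) = √(19.4 + 0.0735) = 4.41, so δw/w = 0.0833.
Q is then a monomial in w, r, c:
δQ/Q = √((δw/w)² + (-1·δr/r)² + (3·δc/c)²) = √(0.00695 + 0.00941 + 0.00436) = 0.144

0.144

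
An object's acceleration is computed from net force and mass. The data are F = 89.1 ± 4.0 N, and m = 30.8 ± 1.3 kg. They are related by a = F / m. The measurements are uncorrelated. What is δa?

Each factor contributes (exponent × relative error)² to (δa/a)²:
  (1·δF/F)² = (1×0.0449)² = 0.00202;  (-1·δm/m)² = (-1×0.0422)² = 0.00178
δa/a = √(0.00380) = 0.0616
a = 2.89 m/s^2, so δa = 0.0616 × 2.89 = 0.178 m/s^2.

0.178 m/s^2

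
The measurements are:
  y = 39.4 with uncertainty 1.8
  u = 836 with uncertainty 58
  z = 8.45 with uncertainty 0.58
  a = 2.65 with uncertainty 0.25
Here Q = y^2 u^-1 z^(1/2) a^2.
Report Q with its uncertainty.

Products/powers → add relative errors in quadrature, weighted by exponent:
  (2·δy/y)² = (2×0.0457)² = 0.00835;  (-1·δu/u)² = (-1×0.0694)² = 0.00481;  (½·δz/z)² = (0.5×0.0686)² = 0.00118;  (2·δa/a)² = (2×0.0943)² = 0.0356
δQ/Q = √(0.0499) = 0.223
Q = 37.9, so δQ = 0.223 × 37.9 = 8.47.

37.9 ± 8.47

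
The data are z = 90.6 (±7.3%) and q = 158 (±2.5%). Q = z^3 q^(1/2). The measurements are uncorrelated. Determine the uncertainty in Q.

For a monomial Q ∝ z^3, q^(1/2), fractional errors add in quadrature:
  (3·δz/z)² = (3×0.0730)² = 0.0480;  (½·δq/q)² = (0.5×0.0250)² = 0.000156
δQ/Q = √(0.0481) = 0.219
Q = 9.35e+06, so δQ = 0.219 × 9.35e+06 = 2.05e+06.

2.05e+06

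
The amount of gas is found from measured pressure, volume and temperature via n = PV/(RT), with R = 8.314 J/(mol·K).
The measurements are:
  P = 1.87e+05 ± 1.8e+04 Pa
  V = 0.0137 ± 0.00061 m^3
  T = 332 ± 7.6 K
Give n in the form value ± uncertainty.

0.928 ± 0.101 mol

For a monomial n ∝ P, V, T^-1, fractional errors add in quadrature:
  (1·δP/P)² = (1×0.0963)² = 0.00927;  (1·δV/V)² = (1×0.0445)² = 0.00198;  (-1·δT/T)² = (-1×0.0229)² = 0.000524
δn/n = √(0.0118) = 0.108
n = 0.928 mol, so δn = 0.108 × 0.928 = 0.101 mol.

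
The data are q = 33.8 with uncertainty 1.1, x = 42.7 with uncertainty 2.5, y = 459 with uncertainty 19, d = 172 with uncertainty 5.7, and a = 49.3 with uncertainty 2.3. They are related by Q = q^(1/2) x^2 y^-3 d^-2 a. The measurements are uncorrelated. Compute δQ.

Q is a product of powers, so relative uncertainties combine in quadrature:
  (½·δq/q)² = (0.5×0.0325)² = 0.000265;  (2·δx/x)² = (2×0.0585)² = 0.0137;  (-3·δy/y)² = (-3×0.0414)² = 0.0154;  (-2·δd/d)² = (-2×0.0331)² = 0.00439;  (1·δa/a)² = (1×0.0467)² = 0.00218
δQ/Q = √(0.0360) = 0.190
Q = 1.83e-07, so δQ = 0.190 × 1.83e-07 = 3.46e-08.

3.46e-08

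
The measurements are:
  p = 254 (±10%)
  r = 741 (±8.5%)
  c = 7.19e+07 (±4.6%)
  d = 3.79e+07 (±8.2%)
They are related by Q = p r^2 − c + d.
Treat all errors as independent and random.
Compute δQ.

2.79e+07

Let w = p·r^2 = 1.39e+08. δw/w = √((1·δp/p)² + (2·δr/r)²) = √(0.0100 + 0.0289) = 0.197, so δw = 2.75e+07.
Q = w − c + d: δQ = √(δw² + δc² + δd²) = √(7.57e+14 + 1.09e+13 + 9.66e+12) = 2.79e+07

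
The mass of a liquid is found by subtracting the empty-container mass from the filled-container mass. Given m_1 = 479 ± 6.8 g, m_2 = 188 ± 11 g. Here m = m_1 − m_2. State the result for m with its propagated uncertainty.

291 ± 12.9 g

m is a linear combination, so absolute uncertainties add in quadrature:
  (δm_1)² = 46.2;  (δm_2)² = 121
δm = √(167) = 12.9 g
m = 291 g.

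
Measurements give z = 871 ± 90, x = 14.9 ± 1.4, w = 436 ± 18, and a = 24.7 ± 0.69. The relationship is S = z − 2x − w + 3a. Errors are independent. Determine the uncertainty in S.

Sums and differences: (δS)² = Σ (cᵢ δxᵢ)².
  (δz)² = 8100;  (2·δx)² = 7.84;  (δw)² = 324;  (3·δa)² = 4.28
δS = √(8440) = 91.8

91.8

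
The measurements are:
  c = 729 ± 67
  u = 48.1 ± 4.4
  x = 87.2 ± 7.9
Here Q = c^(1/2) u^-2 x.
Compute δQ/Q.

0.209

Q is a product of powers, so relative uncertainties combine in quadrature:
  (½·δc/c)² = (0.5×0.0919)² = 0.00211;  (-2·δu/u)² = (-2×0.0915)² = 0.0335;  (1·δx/x)² = (1×0.0906)² = 0.00821
δQ/Q = √(0.0438) = 0.209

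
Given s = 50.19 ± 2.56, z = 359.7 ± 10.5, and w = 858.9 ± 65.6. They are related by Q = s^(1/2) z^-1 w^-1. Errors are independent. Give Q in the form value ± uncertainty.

Since Q is a product/quotient, work with relative uncertainties:
  (½·δs/s)² = (0.5×0.0510)² = 0.000650;  (-1·δz/z)² = (-1×0.0292)² = 0.000852;  (-1·δw/w)² = (-1×0.0764)² = 0.00583
δQ/Q = √(0.00734) = 0.0857
Q = 2.293e-05, so δQ = 0.0857 × 2.293e-05 = 1.96e-06.

(2.293 ± 0.196) × 10^-5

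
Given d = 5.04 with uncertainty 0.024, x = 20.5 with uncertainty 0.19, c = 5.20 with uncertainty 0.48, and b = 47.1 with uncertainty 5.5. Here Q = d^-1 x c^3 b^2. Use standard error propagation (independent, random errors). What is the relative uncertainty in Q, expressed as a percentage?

Products/powers → add relative errors in quadrature, weighted by exponent:
  (-1·δd/d)² = (-1×0.00476)² = 2.27e-05;  (1·δx/x)² = (1×0.00927)² = 8.59e-05;  (3·δc/c)² = (3×0.0923)² = 0.0767;  (2·δb/b)² = (2×0.117)² = 0.0545
δQ/Q = √(0.131) = 0.362

36.2%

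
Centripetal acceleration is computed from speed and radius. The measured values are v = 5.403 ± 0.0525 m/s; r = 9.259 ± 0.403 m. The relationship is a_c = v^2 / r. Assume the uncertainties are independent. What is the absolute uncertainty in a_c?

For a monomial a_c ∝ v^2, r^-1, fractional errors add in quadrature:
  (2·δv/v)² = (2×0.00972)² = 0.000378;  (-1·δr/r)² = (-1×0.0435)² = 0.00189
δa_c/a_c = √(0.00227) = 0.0477
a_c = 3.153 m/s^2, so δa_c = 0.0477 × 3.153 = 0.150 m/s^2.

0.150 m/s^2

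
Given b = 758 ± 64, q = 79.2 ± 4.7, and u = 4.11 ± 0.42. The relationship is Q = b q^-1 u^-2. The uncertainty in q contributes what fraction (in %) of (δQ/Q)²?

6.72%

(δQ/Q)² = (1·δb/b)² + (-1·δq/q)² + (-2·δu/u)²
  b term: (1×0.0844)² = 0.00713
  q term: (-1×0.0593)² = 0.00352
  u term: (-2×0.102)² = 0.0418
Total = 0.0524. Share from q = 0.00352/0.0524 = 0.0672.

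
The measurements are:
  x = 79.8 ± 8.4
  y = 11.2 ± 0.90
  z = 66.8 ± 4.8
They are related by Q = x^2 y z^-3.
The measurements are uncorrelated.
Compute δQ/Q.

0.312

Products/powers → add relative errors in quadrature, weighted by exponent:
  (2·δx/x)² = (2×0.105)² = 0.0443;  (1·δy/y)² = (1×0.0804)² = 0.00646;  (-3·δz/z)² = (-3×0.0719)² = 0.0465
δQ/Q = √(0.0972) = 0.312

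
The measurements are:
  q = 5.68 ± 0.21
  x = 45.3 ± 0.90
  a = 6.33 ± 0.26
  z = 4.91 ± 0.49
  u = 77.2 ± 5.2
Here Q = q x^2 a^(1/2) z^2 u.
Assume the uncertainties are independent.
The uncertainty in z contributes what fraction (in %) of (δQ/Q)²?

(δQ/Q)² = (1·δq/q)² + (2·δx/x)² + (½·δa/a)² + (2·δz/z)² + (1·δu/u)²
  q term: (1×0.0370)² = 0.00137
  x term: (2×0.0199)² = 0.00158
  a term: (0.5×0.0411)² = 0.000422
  z term: (2×0.0998)² = 0.0398
  u term: (1×0.0674)² = 0.00454
Total = 0.0477. Share from z = 0.0398/0.0477 = 0.834.

83.4%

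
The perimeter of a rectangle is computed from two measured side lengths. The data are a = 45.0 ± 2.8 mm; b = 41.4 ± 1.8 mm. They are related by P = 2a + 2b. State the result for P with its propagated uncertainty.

For a sum/difference, combine absolute errors in quadrature:
  (2·δa)² = 31.4;  (2·δb)² = 13.0
δP = √(44.3) = 6.66 mm
P = 173 mm.

173 ± 6.66 mm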